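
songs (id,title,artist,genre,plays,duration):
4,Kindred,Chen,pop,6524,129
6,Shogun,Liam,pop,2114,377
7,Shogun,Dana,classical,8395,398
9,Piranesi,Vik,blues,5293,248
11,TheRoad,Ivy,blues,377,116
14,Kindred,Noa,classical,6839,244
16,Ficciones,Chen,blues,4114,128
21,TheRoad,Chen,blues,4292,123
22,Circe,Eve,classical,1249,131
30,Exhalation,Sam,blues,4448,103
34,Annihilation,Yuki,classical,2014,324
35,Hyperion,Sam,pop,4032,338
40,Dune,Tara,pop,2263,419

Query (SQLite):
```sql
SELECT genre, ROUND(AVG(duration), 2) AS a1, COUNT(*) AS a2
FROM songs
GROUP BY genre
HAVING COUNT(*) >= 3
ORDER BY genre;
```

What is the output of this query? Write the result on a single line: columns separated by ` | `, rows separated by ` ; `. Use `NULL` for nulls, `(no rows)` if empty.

blues | 143.6 | 5 ; classical | 274.25 | 4 ; pop | 315.75 | 4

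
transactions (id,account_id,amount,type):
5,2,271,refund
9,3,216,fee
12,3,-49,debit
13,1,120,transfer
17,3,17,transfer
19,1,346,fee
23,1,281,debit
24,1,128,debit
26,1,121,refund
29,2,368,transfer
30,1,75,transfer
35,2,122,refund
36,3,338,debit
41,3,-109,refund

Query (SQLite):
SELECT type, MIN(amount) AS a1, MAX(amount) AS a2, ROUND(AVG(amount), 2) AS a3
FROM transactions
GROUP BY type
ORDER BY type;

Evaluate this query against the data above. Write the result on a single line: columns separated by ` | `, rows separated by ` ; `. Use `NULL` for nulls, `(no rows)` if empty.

debit | -49 | 338 | 174.5 ; fee | 216 | 346 | 281 ; refund | -109 | 271 | 101.25 ; transfer | 17 | 368 | 145

Group transactions by type.
Per group compute: MIN(amount), MAX(amount), ROUND(AVG(amount), 2).
  debit: ids {12, 23, 24, 36} → MIN(amount)=-49, MAX(amount)=338, ROUND(AVG(amount), 2)=174.5
  fee: ids {9, 19} → MIN(amount)=216, MAX(amount)=346, ROUND(AVG(amount), 2)=281
  refund: ids {5, 26, 35, 41} → MIN(amount)=-109, MAX(amount)=271, ROUND(AVG(amount), 2)=101.25
  transfer: ids {13, 17, 29, 30} → MIN(amount)=17, MAX(amount)=368, ROUND(AVG(amount), 2)=145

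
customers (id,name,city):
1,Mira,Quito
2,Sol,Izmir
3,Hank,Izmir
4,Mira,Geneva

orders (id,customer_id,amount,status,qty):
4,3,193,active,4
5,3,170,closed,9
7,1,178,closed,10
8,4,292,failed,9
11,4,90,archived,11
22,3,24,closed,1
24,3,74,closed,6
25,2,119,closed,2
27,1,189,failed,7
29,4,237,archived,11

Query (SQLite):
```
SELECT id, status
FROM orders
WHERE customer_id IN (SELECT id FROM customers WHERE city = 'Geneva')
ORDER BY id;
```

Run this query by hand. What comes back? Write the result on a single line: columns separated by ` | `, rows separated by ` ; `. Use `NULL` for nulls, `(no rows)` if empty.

8 | failed ; 11 | archived ; 29 | archived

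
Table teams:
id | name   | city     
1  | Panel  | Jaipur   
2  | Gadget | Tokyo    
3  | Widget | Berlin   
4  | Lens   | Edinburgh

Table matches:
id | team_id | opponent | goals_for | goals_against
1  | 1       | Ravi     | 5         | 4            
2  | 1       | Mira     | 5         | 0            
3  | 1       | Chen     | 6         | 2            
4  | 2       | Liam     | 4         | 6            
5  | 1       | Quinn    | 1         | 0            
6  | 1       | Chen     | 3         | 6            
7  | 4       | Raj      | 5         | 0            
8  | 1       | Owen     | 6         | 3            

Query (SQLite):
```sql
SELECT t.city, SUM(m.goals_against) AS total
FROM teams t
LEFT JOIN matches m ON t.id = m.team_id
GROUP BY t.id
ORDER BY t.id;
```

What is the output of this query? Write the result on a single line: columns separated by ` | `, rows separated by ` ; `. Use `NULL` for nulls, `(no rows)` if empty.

Jaipur | 15 ; Tokyo | 6 ; Berlin | NULL ; Edinburgh | 0

LEFT JOIN keeps every teams row; unmatched ones get NULL for matches columns.
Group by teams.id and compute SUM(m.goals_against). SUM over an all-NULL group is NULL.
  1: ids {1, 2, 3, 5, 6, 8} → SUM(m.goals_against)=15
  2: ids {4} → SUM(m.goals_against)=6
  3: ids {—} → SUM(m.goals_against)=NULL
  4: ids {7} → SUM(m.goals_against)=0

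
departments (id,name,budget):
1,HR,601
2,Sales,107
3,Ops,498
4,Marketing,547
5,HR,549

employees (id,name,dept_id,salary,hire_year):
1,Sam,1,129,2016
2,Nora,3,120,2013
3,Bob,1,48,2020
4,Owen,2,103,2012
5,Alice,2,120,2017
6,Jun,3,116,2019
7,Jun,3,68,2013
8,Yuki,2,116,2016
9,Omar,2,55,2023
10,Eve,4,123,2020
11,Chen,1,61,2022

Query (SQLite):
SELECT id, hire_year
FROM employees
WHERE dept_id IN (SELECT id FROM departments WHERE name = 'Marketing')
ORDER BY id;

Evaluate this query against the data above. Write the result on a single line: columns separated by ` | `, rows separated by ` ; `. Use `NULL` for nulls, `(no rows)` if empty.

10 | 2020

Inner query: departments.id where name = 'Marketing'.
Outer: keep employees rows whose dept_id is in that set.
Inner query → {4}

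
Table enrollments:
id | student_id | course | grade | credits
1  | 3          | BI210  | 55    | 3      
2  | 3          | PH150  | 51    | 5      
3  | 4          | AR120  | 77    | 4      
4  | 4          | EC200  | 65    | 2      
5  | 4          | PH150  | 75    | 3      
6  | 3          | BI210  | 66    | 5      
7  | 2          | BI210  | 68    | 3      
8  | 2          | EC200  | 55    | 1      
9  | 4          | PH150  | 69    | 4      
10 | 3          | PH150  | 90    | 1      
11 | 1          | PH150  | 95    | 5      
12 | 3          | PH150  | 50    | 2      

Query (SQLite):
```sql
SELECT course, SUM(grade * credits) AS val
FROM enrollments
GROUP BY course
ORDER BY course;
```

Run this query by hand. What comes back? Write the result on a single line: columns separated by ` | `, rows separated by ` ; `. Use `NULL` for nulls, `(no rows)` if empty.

AR120 | 308 ; BI210 | 699 ; EC200 | 185 ; PH150 | 1421

For each row compute grade * credits.
Group by course; take SUM of the expression per group.
  AR120: ids {3} → SUM(grade * credits)=308
  BI210: ids {1, 6, 7} → SUM(grade * credits)=699
  EC200: ids {4, 8} → SUM(grade * credits)=185
  PH150: ids {2, 5, 9, 10, 11, 12} → SUM(grade * credits)=1421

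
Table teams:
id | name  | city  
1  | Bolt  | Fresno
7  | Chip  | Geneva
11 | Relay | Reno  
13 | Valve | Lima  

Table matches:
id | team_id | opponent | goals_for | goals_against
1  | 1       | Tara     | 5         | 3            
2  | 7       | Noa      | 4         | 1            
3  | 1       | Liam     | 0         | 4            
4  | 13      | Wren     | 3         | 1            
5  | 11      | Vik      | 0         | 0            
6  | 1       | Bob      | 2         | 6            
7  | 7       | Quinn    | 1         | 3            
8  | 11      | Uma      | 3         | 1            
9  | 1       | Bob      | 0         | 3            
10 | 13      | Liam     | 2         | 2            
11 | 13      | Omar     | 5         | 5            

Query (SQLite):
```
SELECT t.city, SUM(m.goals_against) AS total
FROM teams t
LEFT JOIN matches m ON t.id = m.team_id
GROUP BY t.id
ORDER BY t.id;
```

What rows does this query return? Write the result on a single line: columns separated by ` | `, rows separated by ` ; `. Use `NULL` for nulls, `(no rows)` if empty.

Fresno | 16 ; Geneva | 4 ; Reno | 1 ; Lima | 8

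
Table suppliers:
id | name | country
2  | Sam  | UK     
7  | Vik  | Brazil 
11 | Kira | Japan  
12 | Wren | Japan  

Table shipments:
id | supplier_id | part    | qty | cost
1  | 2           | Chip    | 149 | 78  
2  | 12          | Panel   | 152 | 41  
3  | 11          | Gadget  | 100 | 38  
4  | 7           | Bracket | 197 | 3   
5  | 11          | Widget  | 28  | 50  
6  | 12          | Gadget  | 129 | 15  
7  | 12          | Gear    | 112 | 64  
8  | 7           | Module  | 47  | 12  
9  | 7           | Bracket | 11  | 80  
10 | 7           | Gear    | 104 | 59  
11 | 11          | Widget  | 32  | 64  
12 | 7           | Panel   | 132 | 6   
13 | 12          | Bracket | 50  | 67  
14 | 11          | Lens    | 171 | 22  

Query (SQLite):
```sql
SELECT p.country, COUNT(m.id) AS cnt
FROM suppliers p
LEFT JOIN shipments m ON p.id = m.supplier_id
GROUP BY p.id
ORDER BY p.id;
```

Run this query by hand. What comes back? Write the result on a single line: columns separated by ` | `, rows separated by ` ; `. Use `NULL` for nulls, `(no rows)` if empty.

UK | 1 ; Brazil | 5 ; Japan | 4 ; Japan | 4

LEFT JOIN keeps every suppliers row; unmatched ones get NULL for shipments columns.
Group by suppliers.id and compute COUNT(m.id). COUNT(col) of an all-NULL group is 0.
  2: ids {1} → COUNT(m.id)=1
  7: ids {4, 8, 9, 10, 12} → COUNT(m.id)=5
  11: ids {3, 5, 11, 14} → COUNT(m.id)=4
  12: ids {2, 6, 7, 13} → COUNT(m.id)=4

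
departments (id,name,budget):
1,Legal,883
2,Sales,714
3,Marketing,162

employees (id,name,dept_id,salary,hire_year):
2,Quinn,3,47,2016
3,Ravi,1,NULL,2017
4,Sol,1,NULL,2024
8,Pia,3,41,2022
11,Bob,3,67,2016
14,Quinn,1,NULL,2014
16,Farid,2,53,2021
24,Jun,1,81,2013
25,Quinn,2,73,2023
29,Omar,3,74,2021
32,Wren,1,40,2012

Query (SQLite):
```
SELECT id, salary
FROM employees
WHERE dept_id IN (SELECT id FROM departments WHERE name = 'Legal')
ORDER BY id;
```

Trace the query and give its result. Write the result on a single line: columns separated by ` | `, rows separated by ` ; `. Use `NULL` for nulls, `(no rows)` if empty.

3 | NULL ; 4 | NULL ; 14 | NULL ; 24 | 81 ; 32 | 40

Inner query: departments.id where name = 'Legal'.
Outer: keep employees rows whose dept_id is in that set.
Inner query → {1}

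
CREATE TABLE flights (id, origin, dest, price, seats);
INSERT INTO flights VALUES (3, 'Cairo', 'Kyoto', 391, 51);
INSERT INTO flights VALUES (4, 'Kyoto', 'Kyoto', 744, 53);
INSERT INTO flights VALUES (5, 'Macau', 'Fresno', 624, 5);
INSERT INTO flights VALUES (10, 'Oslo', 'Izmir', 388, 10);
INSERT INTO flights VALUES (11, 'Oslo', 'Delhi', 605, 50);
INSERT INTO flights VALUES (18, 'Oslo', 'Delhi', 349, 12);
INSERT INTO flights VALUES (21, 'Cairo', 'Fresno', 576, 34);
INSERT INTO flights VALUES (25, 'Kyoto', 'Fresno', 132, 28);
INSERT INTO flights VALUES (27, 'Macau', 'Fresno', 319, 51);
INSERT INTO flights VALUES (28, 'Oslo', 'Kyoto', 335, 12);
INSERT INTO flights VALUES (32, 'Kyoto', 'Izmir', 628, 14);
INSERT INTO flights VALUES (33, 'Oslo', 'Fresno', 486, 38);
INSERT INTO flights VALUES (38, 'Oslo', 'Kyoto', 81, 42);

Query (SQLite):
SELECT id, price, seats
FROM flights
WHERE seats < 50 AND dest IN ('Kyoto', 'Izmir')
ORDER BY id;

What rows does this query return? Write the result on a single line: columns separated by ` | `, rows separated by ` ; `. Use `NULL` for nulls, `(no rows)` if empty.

10 | 388 | 10 ; 28 | 335 | 12 ; 32 | 628 | 14 ; 38 | 81 | 42

seats < 50: ids {5, 10, 18, 21, 25, 28, 32, 33, 38}
dest IN ('Kyoto', 'Izmir'): ids {3, 4, 10, 28, 32, 38}
Combine with AND.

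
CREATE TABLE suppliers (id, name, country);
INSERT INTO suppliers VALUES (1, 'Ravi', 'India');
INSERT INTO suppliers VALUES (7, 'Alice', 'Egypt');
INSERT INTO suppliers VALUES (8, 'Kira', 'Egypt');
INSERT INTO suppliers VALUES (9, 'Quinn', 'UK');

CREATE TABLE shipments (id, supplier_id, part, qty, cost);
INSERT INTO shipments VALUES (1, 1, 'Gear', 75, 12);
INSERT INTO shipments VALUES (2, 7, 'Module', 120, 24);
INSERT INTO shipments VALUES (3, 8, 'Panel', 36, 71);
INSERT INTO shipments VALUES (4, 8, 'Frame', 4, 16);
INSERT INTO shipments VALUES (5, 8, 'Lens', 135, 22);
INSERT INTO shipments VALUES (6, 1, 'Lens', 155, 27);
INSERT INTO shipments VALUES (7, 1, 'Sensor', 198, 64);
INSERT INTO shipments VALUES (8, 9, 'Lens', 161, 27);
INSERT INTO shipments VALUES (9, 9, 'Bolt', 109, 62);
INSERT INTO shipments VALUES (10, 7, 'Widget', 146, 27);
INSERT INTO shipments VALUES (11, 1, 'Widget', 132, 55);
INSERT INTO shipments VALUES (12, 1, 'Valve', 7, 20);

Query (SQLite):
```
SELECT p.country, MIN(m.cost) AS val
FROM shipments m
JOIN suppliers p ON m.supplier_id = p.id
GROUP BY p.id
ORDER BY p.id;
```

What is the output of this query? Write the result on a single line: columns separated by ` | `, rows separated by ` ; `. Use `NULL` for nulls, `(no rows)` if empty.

India | 12 ; Egypt | 24 ; Egypt | 16 ; UK | 27

Join each shipments row to its suppliers via supplier_id.
Group joined rows by suppliers.id; compute MIN(m.cost) per group.
  1: ids {1, 6, 7, 11, 12} → MIN(m.cost)=12
  7: ids {2, 10} → MIN(m.cost)=24
  8: ids {3, 4, 5} → MIN(m.cost)=16
  9: ids {8, 9} → MIN(m.cost)=27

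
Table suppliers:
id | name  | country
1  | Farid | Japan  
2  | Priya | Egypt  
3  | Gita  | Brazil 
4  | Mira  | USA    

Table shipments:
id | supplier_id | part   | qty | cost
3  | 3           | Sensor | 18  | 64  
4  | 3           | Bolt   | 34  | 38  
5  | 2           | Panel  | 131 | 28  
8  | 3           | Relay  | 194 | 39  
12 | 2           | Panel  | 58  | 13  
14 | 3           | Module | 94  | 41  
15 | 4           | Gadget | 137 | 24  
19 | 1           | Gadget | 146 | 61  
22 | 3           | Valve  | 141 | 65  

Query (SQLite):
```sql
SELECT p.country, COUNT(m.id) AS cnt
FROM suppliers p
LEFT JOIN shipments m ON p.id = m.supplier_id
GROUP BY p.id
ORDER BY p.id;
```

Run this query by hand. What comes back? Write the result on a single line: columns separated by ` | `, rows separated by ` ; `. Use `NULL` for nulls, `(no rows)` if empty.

LEFT JOIN keeps every suppliers row; unmatched ones get NULL for shipments columns.
Group by suppliers.id and compute COUNT(m.id). COUNT(col) of an all-NULL group is 0.
  1: ids {19} → COUNT(m.id)=1
  2: ids {5, 12} → COUNT(m.id)=2
  3: ids {3, 4, 8, 14, 22} → COUNT(m.id)=5
  4: ids {15} → COUNT(m.id)=1

Japan | 1 ; Egypt | 2 ; Brazil | 5 ; USA | 1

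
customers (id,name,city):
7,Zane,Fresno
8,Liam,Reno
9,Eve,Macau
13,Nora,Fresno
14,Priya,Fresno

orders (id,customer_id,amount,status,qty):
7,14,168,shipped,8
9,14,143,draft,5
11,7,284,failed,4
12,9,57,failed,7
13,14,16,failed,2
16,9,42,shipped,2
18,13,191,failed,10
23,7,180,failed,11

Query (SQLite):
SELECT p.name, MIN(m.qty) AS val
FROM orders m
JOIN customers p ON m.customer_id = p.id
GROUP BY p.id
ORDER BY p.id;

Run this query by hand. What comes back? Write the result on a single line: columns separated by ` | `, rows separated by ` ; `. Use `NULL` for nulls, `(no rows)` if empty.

Join each orders row to its customers via customer_id.
Group joined rows by customers.id; compute MIN(m.qty) per group.
  7: ids {11, 23} → MIN(m.qty)=4
  9: ids {12, 16} → MIN(m.qty)=2
  13: ids {18} → MIN(m.qty)=10
  14: ids {7, 9, 13} → MIN(m.qty)=2

Zane | 4 ; Eve | 2 ; Nora | 10 ; Priya | 2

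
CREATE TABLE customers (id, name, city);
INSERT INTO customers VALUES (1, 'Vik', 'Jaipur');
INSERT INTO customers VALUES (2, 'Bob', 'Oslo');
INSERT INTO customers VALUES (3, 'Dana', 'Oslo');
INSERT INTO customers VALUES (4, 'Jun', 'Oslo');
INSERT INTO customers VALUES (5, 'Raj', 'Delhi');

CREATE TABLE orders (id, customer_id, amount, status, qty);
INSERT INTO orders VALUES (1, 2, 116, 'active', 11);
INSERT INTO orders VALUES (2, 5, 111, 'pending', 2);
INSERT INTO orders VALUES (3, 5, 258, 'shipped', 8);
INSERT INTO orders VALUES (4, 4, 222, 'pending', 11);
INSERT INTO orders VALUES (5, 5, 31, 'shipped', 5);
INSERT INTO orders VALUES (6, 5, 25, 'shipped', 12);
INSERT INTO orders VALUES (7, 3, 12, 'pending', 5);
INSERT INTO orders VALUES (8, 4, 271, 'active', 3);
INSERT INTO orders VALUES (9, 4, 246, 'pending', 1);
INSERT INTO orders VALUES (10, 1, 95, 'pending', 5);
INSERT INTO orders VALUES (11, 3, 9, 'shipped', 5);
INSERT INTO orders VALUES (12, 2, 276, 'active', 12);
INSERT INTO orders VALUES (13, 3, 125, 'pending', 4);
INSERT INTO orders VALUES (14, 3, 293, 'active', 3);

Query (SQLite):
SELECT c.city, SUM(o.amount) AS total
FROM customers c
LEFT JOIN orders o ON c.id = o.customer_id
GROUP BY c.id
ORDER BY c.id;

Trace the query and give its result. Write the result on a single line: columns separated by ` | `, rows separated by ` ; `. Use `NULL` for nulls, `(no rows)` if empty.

Jaipur | 95 ; Oslo | 392 ; Oslo | 439 ; Oslo | 739 ; Delhi | 425

LEFT JOIN keeps every customers row; unmatched ones get NULL for orders columns.
Group by customers.id and compute SUM(o.amount). SUM over an all-NULL group is NULL.
  1: ids {10} → SUM(o.amount)=95
  2: ids {1, 12} → SUM(o.amount)=392
  3: ids {7, 11, 13, 14} → SUM(o.amount)=439
  4: ids {4, 8, 9} → SUM(o.amount)=739
  5: ids {2, 3, 5, 6} → SUM(o.amount)=425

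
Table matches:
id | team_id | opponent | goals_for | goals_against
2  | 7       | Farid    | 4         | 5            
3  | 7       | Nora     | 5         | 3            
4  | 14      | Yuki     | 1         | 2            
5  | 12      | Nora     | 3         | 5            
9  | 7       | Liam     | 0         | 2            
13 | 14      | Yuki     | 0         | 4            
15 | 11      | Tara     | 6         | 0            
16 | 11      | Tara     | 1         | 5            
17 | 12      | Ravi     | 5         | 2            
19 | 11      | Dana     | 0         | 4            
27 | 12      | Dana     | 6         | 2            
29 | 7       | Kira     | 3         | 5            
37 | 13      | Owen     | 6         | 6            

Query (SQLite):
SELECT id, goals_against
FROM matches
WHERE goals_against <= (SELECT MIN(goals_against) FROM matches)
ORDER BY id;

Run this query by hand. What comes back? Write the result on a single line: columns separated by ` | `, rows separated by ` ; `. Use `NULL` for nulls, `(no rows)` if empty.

Scalar subquery: MIN(goals_against) over all matches rows = 0.
Keep rows where goals_against <= that value.

15 | 0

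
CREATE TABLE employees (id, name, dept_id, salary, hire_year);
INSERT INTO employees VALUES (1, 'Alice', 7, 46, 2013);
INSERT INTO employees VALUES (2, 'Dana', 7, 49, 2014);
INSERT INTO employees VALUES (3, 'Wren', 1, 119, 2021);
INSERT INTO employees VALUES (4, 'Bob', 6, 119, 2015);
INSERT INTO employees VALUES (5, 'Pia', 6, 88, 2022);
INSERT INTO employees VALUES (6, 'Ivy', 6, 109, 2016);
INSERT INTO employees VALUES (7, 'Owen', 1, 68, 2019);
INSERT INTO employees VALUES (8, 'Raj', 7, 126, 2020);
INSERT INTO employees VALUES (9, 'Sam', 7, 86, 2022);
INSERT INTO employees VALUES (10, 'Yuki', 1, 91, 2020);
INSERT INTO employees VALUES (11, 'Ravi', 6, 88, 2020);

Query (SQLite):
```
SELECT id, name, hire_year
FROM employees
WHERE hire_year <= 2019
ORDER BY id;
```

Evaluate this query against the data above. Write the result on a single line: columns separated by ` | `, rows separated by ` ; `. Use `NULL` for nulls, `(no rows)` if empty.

1 | Alice | 2013 ; 2 | Dana | 2014 ; 4 | Bob | 2015 ; 6 | Ivy | 2016 ; 7 | Owen | 2019

hire_year <= 2019: ids {1, 2, 4, 6, 7}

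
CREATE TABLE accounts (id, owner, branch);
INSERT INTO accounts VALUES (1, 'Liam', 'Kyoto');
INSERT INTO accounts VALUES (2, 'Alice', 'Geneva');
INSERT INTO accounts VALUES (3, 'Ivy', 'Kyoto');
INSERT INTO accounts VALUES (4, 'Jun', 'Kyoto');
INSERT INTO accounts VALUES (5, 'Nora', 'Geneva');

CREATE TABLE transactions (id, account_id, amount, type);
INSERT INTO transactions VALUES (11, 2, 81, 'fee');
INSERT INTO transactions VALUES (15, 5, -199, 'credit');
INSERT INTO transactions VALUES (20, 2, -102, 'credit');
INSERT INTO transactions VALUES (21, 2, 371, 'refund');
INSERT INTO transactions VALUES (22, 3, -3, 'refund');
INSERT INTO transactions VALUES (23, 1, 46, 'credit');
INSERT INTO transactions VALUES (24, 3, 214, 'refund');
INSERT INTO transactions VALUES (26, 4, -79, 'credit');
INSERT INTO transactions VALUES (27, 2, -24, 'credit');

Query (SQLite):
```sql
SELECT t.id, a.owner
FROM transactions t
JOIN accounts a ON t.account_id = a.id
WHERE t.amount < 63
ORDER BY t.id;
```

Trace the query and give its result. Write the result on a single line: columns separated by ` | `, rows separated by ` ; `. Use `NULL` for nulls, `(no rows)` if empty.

Each transactions row matches the accounts row where account_id = accounts.id.
Then keep rows with t.amount < 63.

15 | Nora ; 20 | Alice ; 22 | Ivy ; 23 | Liam ; 26 | Jun ; 27 | Alice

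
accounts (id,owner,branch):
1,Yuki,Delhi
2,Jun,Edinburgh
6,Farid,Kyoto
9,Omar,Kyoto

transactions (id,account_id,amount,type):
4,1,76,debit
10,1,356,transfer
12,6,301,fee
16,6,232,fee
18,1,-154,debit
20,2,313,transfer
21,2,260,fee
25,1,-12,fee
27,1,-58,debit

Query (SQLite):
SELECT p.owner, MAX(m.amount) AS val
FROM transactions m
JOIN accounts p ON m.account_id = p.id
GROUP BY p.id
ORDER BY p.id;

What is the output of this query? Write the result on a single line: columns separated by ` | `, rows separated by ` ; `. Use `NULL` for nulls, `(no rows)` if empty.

Yuki | 356 ; Jun | 313 ; Farid | 301

Join each transactions row to its accounts via account_id.
Group joined rows by accounts.id; compute MAX(m.amount) per group.
  1: ids {4, 10, 18, 25, 27} → MAX(m.amount)=356
  2: ids {20, 21} → MAX(m.amount)=313
  6: ids {12, 16} → MAX(m.amount)=301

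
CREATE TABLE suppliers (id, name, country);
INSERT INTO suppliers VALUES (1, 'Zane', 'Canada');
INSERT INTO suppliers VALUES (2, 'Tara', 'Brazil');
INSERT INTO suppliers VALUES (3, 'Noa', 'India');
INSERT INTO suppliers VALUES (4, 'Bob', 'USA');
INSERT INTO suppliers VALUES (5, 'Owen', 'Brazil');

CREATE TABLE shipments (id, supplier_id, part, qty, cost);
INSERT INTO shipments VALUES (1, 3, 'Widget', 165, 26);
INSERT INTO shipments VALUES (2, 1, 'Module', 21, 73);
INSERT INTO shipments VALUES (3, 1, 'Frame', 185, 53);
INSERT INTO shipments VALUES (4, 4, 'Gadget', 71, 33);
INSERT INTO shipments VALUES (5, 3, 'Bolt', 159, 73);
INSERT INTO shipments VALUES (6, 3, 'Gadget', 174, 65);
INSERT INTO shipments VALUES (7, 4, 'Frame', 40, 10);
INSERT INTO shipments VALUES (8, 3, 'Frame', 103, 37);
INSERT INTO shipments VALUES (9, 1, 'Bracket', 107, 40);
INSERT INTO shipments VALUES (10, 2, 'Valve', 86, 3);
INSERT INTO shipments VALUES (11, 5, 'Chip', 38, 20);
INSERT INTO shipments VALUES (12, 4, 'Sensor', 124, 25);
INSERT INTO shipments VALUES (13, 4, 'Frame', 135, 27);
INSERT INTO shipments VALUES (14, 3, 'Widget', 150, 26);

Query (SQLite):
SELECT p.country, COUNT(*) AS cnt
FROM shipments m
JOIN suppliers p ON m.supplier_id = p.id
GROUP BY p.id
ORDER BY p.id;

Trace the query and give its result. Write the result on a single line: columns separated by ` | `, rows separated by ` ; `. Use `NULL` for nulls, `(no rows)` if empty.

Join each shipments row to its suppliers via supplier_id.
Group joined rows by suppliers.id; compute COUNT(*) per group.
  1: ids {2, 3, 9} → COUNT(*)=3
  2: ids {10} → COUNT(*)=1
  3: ids {1, 5, 6, 8, 14} → COUNT(*)=5
  4: ids {4, 7, 12, 13} → COUNT(*)=4
  5: ids {11} → COUNT(*)=1

Canada | 3 ; Brazil | 1 ; India | 5 ; USA | 4 ; Brazil | 1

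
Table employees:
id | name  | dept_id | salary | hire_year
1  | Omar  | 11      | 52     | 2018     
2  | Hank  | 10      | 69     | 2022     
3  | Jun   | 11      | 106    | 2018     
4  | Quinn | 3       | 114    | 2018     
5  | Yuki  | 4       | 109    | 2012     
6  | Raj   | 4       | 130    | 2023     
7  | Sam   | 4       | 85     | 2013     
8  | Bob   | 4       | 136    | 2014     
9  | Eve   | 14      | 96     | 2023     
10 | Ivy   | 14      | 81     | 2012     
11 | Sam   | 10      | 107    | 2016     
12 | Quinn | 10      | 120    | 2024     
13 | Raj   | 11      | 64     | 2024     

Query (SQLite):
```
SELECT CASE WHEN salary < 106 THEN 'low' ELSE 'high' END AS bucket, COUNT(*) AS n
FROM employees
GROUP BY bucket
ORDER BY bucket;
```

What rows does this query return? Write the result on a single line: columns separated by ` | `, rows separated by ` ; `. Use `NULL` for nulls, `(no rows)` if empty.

Bucket rows by salary < 106 → 'low' else 'high'; count each bucket.

high | 7 ; low | 6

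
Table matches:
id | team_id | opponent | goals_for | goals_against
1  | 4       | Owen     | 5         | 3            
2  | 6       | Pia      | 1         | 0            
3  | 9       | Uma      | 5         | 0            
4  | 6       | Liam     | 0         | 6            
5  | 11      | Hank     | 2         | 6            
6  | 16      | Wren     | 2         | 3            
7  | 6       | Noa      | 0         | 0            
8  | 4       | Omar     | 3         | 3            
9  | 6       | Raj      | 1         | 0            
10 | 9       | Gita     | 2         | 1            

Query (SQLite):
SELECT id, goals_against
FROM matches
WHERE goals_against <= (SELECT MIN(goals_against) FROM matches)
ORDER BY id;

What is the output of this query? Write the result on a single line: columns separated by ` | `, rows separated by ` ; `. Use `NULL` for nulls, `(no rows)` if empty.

Scalar subquery: MIN(goals_against) over all matches rows = 0.
Keep rows where goals_against <= that value.

2 | 0 ; 3 | 0 ; 7 | 0 ; 9 | 0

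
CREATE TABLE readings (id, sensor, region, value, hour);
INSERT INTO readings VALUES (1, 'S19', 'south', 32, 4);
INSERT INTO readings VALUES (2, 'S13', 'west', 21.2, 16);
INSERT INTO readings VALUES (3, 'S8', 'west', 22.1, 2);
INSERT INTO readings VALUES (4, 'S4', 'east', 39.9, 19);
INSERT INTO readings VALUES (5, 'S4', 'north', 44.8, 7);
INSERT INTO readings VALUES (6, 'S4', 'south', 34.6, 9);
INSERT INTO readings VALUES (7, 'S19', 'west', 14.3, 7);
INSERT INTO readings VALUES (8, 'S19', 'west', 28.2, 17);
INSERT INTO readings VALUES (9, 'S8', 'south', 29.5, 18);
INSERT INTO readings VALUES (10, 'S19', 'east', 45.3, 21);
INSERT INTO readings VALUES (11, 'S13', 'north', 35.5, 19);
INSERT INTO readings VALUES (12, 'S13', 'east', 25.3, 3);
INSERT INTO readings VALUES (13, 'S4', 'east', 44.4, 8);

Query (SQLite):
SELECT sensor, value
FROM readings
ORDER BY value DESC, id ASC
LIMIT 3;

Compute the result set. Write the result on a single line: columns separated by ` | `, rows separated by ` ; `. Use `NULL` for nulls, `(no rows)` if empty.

S19 | 45.3 ; S4 | 44.8 ; S4 | 44.4

Sort by value desc, tiebreak id asc: (45.3, id=10), (44.8, id=5), (44.4, id=13), (39.9, id=4), (35.5, id=11), (34.6, id=6) …. Take first 3.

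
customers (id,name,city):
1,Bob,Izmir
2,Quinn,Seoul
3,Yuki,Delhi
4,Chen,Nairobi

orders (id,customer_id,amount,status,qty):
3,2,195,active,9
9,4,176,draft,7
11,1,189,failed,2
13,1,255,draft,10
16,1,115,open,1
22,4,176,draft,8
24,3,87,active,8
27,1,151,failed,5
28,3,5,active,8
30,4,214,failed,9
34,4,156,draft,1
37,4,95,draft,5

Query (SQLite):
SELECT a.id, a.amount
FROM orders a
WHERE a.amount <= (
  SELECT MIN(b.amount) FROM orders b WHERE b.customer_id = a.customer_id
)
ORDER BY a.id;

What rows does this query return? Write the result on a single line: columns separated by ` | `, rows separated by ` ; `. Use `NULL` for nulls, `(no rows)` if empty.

3 | 195 ; 16 | 115 ; 28 | 5 ; 37 | 95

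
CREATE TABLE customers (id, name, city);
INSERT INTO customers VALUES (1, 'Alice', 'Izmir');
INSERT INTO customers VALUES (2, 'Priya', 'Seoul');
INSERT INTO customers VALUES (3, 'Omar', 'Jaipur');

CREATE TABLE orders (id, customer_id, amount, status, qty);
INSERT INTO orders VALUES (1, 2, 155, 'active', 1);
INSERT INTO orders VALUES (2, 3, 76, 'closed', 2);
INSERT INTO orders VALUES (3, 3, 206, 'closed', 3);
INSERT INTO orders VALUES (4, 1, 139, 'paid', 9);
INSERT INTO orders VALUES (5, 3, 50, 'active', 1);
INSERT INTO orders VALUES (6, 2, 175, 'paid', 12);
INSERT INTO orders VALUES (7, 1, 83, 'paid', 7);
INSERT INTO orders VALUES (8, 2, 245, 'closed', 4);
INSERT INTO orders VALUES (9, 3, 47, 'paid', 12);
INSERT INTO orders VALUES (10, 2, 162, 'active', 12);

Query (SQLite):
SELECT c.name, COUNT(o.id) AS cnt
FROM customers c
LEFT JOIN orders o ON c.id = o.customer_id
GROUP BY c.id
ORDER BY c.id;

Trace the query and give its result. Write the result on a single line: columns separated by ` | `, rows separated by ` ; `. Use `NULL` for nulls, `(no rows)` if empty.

Alice | 2 ; Priya | 4 ; Omar | 4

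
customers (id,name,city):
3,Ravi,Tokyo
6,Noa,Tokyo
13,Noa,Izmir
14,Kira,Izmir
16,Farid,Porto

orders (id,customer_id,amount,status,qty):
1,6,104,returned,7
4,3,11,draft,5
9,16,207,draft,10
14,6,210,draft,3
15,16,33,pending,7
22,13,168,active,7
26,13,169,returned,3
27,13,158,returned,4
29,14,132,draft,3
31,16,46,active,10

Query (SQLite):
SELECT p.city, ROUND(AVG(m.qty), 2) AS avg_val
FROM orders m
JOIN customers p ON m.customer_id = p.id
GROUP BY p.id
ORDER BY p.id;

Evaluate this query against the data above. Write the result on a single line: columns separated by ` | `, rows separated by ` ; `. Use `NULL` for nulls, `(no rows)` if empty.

Tokyo | 5 ; Tokyo | 5 ; Izmir | 4.67 ; Izmir | 3 ; Porto | 9

Join each orders row to its customers via customer_id.
Group joined rows by customers.id; compute ROUND(AVG(m.qty), 2) per group.
  3: ids {4} → ROUND(AVG(m.qty), 2)=5
  6: ids {1, 14} → ROUND(AVG(m.qty), 2)=5
  13: ids {22, 26, 27} → ROUND(AVG(m.qty), 2)=4.67
  14: ids {29} → ROUND(AVG(m.qty), 2)=3
  16: ids {9, 15, 31} → ROUND(AVG(m.qty), 2)=9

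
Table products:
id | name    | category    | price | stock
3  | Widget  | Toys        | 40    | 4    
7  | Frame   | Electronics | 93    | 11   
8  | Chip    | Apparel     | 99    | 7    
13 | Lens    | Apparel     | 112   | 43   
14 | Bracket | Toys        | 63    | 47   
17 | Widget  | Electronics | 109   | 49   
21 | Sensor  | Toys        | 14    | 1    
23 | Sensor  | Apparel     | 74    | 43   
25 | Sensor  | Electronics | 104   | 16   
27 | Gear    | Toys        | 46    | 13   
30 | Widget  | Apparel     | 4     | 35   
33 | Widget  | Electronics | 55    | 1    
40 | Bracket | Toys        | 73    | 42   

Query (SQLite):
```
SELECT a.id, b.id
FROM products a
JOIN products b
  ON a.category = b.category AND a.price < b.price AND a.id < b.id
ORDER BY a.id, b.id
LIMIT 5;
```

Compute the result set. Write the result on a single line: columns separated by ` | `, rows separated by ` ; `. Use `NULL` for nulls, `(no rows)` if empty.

3 | 14 ; 3 | 27 ; 3 | 40 ; 7 | 17 ; 7 | 25

Pairs (a,b) with same category, a.price < b.price, a.id < b.id.
category groups: Apparel:{8,13,23,30} Electronics:{7,17,25,33} Toys:{3,14,21,27,40}
Ordered by (a.id, b.id); first 5.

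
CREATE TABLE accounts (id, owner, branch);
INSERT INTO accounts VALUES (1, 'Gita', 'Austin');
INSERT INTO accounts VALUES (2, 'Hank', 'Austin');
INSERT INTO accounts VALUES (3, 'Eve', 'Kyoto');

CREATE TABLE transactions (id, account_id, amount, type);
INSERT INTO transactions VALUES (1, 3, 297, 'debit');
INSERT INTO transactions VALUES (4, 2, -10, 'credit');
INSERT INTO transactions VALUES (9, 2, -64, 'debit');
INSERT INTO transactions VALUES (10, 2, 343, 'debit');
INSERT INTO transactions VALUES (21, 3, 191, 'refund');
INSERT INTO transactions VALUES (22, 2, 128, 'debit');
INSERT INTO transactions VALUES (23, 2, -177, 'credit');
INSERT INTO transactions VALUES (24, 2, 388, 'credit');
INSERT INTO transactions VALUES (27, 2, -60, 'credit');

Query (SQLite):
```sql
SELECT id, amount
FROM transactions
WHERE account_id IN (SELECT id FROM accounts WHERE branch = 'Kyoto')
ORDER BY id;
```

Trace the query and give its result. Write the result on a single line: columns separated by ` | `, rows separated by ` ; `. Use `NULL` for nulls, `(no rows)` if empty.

Inner query: accounts.id where branch = 'Kyoto'.
Outer: keep transactions rows whose account_id is in that set.
Inner query → {3}

1 | 297 ; 21 | 191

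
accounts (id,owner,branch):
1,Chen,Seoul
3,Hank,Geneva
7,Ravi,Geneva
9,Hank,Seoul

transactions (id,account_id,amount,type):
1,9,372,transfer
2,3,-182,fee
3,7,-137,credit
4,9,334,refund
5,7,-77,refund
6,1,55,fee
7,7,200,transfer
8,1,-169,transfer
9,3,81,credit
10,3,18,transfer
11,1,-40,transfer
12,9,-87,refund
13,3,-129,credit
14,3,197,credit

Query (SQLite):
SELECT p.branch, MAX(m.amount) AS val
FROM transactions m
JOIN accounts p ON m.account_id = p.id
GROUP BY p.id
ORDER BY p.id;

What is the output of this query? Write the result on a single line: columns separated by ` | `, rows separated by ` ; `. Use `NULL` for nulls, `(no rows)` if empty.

Seoul | 55 ; Geneva | 197 ; Geneva | 200 ; Seoul | 372

Join each transactions row to its accounts via account_id.
Group joined rows by accounts.id; compute MAX(m.amount) per group.
  1: ids {6, 8, 11} → MAX(m.amount)=55
  3: ids {2, 9, 10, 13, 14} → MAX(m.amount)=197
  7: ids {3, 5, 7} → MAX(m.amount)=200
  9: ids {1, 4, 12} → MAX(m.amount)=372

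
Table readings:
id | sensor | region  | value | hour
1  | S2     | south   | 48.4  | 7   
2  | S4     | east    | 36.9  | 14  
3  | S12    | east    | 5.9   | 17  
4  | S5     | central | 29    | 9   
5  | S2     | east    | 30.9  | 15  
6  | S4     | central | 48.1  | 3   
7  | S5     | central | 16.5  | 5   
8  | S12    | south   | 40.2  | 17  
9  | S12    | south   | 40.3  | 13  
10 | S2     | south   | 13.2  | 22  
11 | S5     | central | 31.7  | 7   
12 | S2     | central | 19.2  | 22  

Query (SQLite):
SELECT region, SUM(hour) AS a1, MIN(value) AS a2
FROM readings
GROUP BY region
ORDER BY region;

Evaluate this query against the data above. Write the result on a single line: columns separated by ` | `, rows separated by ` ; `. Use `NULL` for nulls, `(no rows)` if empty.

central | 46 | 16.5 ; east | 46 | 5.9 ; south | 59 | 13.2

Group readings by region.
Per group compute: SUM(hour), MIN(value).
  central: ids {4, 6, 7, 11, 12} → SUM(hour)=46, MIN(value)=16.5
  east: ids {2, 3, 5} → SUM(hour)=46, MIN(value)=5.9
  south: ids {1, 8, 9, 10} → SUM(hour)=59, MIN(value)=13.2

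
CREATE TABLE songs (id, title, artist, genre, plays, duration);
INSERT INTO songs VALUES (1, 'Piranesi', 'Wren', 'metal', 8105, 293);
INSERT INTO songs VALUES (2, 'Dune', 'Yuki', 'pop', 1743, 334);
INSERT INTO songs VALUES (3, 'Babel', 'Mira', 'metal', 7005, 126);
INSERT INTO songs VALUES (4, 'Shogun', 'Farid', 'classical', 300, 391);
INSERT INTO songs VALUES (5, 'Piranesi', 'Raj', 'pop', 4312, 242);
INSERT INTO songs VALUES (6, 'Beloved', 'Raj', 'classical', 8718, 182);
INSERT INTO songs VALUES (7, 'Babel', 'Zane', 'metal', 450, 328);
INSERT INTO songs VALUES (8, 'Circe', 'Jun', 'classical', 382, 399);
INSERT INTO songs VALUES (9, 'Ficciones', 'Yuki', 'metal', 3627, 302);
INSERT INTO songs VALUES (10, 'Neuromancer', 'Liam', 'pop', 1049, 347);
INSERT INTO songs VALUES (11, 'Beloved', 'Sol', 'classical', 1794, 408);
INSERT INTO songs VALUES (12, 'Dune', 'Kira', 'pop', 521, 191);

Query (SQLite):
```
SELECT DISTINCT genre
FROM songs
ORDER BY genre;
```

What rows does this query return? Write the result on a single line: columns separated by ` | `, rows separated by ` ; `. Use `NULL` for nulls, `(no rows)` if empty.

classical ; metal ; pop

Collect distinct genre values from songs.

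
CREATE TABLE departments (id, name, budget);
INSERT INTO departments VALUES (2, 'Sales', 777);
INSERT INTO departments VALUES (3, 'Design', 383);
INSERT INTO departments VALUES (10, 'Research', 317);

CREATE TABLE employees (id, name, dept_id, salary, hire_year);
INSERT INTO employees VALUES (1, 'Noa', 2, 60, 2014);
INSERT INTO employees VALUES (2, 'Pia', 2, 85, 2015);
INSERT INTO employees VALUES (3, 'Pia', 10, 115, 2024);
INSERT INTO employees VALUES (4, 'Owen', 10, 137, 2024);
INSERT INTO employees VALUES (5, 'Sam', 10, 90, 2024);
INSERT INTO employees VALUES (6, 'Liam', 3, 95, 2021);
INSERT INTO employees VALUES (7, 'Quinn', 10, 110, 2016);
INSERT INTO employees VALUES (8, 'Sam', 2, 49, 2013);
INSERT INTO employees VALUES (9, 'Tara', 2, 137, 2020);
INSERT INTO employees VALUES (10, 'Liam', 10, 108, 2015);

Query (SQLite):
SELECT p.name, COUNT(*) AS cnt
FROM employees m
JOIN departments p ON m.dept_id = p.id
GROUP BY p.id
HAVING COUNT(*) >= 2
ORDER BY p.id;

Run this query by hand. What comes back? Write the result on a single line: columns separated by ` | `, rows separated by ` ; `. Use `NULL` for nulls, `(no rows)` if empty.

Join each employees row to its departments via dept_id.
Group joined rows by departments.id; compute COUNT(*) per group.
HAVING: keep groups with count ≥ 2.
  2: ids {1, 2, 8, 9} → COUNT(*)=4
  3: ids {6} → COUNT(*)=1
  10: ids {3, 4, 5, 7, 10} → COUNT(*)=5

Sales | 4 ; Research | 5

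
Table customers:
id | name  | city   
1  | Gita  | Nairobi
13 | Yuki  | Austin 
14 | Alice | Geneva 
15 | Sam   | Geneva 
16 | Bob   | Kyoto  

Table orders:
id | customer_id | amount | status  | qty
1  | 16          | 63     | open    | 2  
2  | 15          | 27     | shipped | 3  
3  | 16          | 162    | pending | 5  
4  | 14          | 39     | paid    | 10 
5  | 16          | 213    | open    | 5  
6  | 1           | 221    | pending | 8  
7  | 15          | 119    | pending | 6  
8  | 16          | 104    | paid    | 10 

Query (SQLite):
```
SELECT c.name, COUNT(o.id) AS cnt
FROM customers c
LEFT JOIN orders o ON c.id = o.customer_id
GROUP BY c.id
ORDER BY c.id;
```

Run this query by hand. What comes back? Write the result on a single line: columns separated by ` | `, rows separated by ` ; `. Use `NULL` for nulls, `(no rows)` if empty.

Gita | 1 ; Yuki | 0 ; Alice | 1 ; Sam | 2 ; Bob | 4

LEFT JOIN keeps every customers row; unmatched ones get NULL for orders columns.
Group by customers.id and compute COUNT(o.id). COUNT(col) of an all-NULL group is 0.
  1: ids {6} → COUNT(o.id)=1
  13: ids {—} → COUNT(o.id)=0
  14: ids {4} → COUNT(o.id)=1
  15: ids {2, 7} → COUNT(o.id)=2
  16: ids {1, 3, 5, 8} → COUNT(o.id)=4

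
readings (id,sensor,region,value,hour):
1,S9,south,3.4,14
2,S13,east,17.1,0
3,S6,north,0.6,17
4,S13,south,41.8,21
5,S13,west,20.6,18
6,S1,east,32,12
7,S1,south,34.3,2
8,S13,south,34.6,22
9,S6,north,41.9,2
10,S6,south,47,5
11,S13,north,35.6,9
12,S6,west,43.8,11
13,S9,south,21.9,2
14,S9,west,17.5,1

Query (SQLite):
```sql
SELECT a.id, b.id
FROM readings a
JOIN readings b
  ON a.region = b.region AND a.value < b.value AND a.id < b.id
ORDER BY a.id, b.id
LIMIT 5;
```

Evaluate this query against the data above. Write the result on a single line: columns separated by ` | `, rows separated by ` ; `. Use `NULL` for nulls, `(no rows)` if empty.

Pairs (a,b) with same region, a.value < b.value, a.id < b.id.
region groups: east:{2,6} north:{3,9,11} south:{1,4,7,8,10,13} west:{5,12,14}
Ordered by (a.id, b.id); first 5.

1 | 4 ; 1 | 7 ; 1 | 8 ; 1 | 10 ; 1 | 13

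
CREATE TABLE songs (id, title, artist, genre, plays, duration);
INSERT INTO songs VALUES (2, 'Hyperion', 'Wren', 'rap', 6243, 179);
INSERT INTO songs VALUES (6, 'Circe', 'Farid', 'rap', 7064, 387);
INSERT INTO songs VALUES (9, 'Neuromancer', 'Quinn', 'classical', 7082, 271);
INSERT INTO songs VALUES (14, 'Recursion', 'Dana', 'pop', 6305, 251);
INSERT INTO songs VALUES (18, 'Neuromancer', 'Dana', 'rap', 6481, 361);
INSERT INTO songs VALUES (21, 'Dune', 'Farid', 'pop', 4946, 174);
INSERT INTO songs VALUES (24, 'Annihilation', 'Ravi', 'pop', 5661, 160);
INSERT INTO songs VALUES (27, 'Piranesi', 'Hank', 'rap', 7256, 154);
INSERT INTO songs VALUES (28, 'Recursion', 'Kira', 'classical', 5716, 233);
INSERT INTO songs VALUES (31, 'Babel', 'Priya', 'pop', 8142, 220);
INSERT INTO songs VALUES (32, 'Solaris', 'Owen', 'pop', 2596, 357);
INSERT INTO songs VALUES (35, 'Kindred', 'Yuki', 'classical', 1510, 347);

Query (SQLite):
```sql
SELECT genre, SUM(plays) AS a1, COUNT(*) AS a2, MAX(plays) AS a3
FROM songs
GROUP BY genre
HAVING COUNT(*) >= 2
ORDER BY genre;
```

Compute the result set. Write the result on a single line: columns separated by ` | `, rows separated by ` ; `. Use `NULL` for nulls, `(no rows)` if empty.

classical | 14308 | 3 | 7082 ; pop | 27650 | 5 | 8142 ; rap | 27044 | 4 | 7256

Group songs by genre.
Per group compute: SUM(plays), COUNT(*), MAX(plays).
HAVING: drop groups with fewer than 2 rows.
  classical: ids {9, 28, 35} → SUM(plays)=14308, COUNT(*)=3, MAX(plays)=7082
  pop: ids {14, 21, 24, 31, 32} → SUM(plays)=27650, COUNT(*)=5, MAX(plays)=8142
  rap: ids {2, 6, 18, 27} → SUM(plays)=27044, COUNT(*)=4, MAX(plays)=7256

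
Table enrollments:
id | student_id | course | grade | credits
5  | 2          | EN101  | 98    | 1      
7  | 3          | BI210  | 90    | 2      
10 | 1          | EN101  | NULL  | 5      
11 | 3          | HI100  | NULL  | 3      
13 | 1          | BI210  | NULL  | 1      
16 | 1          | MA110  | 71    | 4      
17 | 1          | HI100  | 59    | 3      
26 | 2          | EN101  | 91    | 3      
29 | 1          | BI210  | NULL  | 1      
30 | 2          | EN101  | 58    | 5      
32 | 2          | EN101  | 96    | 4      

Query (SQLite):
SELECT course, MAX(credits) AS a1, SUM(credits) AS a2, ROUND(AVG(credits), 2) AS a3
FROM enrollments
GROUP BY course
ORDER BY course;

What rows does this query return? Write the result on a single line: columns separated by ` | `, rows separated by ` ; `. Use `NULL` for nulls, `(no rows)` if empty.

BI210 | 2 | 4 | 1.33 ; EN101 | 5 | 18 | 3.6 ; HI100 | 3 | 6 | 3 ; MA110 | 4 | 4 | 4

Group enrollments by course.
Per group compute: MAX(credits), SUM(credits), ROUND(AVG(credits), 2).
  BI210: ids {7, 13, 29} → MAX(credits)=2, SUM(credits)=4, ROUND(AVG(credits), 2)=1.33
  EN101: ids {5, 10, 26, 30, 32} → MAX(credits)=5, SUM(credits)=18, ROUND(AVG(credits), 2)=3.6
  HI100: ids {11, 17} → MAX(credits)=3, SUM(credits)=6, ROUND(AVG(credits), 2)=3
  MA110: ids {16} → MAX(credits)=4, SUM(credits)=4, ROUND(AVG(credits), 2)=4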